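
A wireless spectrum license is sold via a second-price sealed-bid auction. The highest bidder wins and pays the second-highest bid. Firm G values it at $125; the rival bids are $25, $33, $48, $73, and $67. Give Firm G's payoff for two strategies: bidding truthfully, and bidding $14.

(a) $52  (b) $0

The highest competing bid is $73.
Bidding truthfully at $125: Firm G has the top bid, wins, and pays the second-highest bid $73. Payoff = $125 − $73 = $52.
Bidding $14: the top bid is $73 (a rival), so Firm G loses. Payoff = $0.
This is the dominant-strategy logic: truthful bidding weakly beats any alternative.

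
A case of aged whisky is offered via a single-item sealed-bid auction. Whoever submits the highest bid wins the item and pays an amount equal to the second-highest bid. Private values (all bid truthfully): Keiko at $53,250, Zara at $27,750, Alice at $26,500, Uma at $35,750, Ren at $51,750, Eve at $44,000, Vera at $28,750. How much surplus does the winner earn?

Sorted high to low: Keiko $53,250, then Ren $51,750, then Eve $44,000, then Uma $35,750, then Vera $28,750, then Zara $27,750, then Alice $26,500.
Keiko wins with the top bid and pays the second-highest, $51,750.
Surplus = $53,250 − $51,750 = $1,500.

$1,500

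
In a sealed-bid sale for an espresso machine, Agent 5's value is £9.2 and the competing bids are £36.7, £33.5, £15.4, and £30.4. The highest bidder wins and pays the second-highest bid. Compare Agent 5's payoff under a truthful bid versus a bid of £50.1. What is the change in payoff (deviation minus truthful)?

The highest competing bid is £36.7.
Bidding truthfully at £9.2: the top bid is £36.7 (a rival), so Agent 5 loses. Payoff = £0.0.
Bidding £50.1: Agent 5 has the top bid, wins, and pays the second-highest bid £36.7. Payoff = £9.2 − £36.7 = -£27.5.
Change = -£27.5 − £0.0 = -£27.5.
This is the dominant-strategy logic: truthful bidding weakly beats any alternative.

Change in payoff: -£27.5.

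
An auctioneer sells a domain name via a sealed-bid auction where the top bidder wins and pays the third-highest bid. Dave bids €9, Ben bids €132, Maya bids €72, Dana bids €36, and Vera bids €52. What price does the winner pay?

Sorted high to low: Ben €132; Maya €72; Vera €52; Dana €36; Dave €9.
Ben is the highest bidder, so Ben wins.
Under the third-price rule, the price is the third-highest bid: €52.

€52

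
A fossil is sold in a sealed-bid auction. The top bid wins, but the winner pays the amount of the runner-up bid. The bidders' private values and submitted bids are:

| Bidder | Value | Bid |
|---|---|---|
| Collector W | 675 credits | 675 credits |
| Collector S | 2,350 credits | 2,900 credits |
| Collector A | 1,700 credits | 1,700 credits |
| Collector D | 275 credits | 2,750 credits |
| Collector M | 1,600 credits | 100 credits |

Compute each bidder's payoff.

Ranking the bids: Collector S 2,900 credits, then Collector D 2,750 credits, then Collector A 1,700 credits, then Collector W 675 credits, then Collector M 100 credits.
Collector S has the top bid and wins; the price is the second-highest bid, 2,750 credits.
Collector S's payoff = 2,350 credits − 2,750 credits = -400 credits. All other bidders lose, so their payoff is 0.

Collector W 0 credits, Collector S -400 credits, Collector A 0 credits, Collector D 0 credits, Collector M 0 credits.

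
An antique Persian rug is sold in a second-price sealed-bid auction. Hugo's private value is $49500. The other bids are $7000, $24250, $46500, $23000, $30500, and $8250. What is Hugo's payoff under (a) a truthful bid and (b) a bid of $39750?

(a) $3000  (b) $0

The highest competing bid is $46500.
Bidding truthfully at $49500: Hugo has the top bid, wins, and pays the second-highest bid $46500. Payoff = $49500 − $46500 = $3000.
Bidding $39750: the top bid is $46500 (a rival), so Hugo loses. Payoff = $0.
Deviating from a truthful bid can only lose payoff in a second-price auction — never gain.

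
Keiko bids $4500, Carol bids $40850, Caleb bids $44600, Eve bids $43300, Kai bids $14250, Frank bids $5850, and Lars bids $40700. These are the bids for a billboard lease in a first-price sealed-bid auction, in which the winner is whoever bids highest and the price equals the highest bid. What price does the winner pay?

The winner pays $44600.

Sorted high to low: Caleb $44600 > Eve $43300 > Carol $40850 > Lars $40700 > Kai $14250 > Frank $5850 > Keiko $4500.
Caleb is the highest bidder, so Caleb wins.
Under the first-price rule, the price is the highest bid: $44600.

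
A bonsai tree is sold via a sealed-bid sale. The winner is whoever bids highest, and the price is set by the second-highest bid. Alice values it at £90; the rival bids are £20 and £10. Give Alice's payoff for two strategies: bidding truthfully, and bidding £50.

(a) £70  (b) £70

The highest competing bid is £20.
Bidding truthfully at £90: Alice has the top bid, wins, and pays the second-highest bid £20. Payoff = £90 − £20 = £70.
Bidding £50: Alice has the top bid, wins, and pays the second-highest bid £20. Payoff = £90 − £20 = £70.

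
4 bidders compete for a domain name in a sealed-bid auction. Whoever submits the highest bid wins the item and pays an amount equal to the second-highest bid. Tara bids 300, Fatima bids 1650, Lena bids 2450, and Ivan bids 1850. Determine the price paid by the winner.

Sorted high to low: Lena 2450 > Ivan 1850 > Fatima 1650 > Tara 300.
Lena has the highest bid, so Lena wins.
The second-highest bid is 1850, so that is what Lena pays.

1850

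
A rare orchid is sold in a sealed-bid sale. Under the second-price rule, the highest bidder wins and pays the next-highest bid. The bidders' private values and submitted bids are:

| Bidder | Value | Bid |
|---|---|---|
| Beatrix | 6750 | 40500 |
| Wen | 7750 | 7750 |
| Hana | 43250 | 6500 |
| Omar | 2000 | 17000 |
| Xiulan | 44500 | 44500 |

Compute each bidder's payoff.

Beatrix 0, Wen 0, Hana 0, Omar 0, Xiulan 4000.

Sorted high to low: Xiulan 44500 > Beatrix 40500 > Omar 17000 > Wen 7750 > Hana 6500.
Xiulan has the top bid and wins; the price is the second-highest bid, 40500.
Xiulan's payoff = 44500 − 40500 = 4000. All other bidders lose, so their payoff is 0.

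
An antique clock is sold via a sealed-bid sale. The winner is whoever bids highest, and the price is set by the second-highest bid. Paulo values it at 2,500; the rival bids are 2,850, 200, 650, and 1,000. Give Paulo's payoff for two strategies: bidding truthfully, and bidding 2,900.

The highest competing bid is 2,850.
Bidding truthfully at 2,500: the top bid is 2,850 (a rival), so Paulo loses. Payoff = 0.
Bidding 2,900: Paulo has the top bid, wins, and pays the second-highest bid 2,850. Payoff = 2,500 − 2,850 = -350.

Truthful: 0; alternative: -350.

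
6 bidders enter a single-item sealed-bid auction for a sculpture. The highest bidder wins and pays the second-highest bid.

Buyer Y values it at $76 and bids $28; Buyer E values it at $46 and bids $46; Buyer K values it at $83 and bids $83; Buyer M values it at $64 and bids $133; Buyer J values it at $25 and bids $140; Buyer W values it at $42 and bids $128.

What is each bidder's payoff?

Buyer Y $0, Buyer E $0, Buyer K $0, Buyer M $0, Buyer J -$108, Buyer W $0.

Sorted high to low: Buyer J $140 > Buyer M $133 > Buyer W $128 > Buyer K $83 > Buyer E $46 > Buyer Y $28.
Buyer J has the top bid and wins; the price is the second-highest bid, $133.
Buyer J's payoff = $25 − $133 = -$108. All other bidders lose, so their payoff is 0.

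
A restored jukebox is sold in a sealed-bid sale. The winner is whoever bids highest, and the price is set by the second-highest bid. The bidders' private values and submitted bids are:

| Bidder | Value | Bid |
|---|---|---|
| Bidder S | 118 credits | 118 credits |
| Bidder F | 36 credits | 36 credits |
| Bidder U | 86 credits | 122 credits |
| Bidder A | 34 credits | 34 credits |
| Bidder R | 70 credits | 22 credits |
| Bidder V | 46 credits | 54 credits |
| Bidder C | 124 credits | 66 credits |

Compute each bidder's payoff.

Ranking the bids: Bidder U 122 credits; Bidder S 118 credits; Bidder C 66 credits; Bidder V 54 credits; Bidder F 36 credits; Bidder A 34 credits; Bidder R 22 credits.
Bidder U has the top bid and wins; the price is the second-highest bid, 118 credits.
Bidder U's payoff = 86 credits − 118 credits = -32 credits. All other bidders lose, so their payoff is 0.

Bidder S 0 credits, Bidder F 0 credits, Bidder U -32 credits, Bidder A 0 credits, Bidder R 0 credits, Bidder V 0 credits, Bidder C 0 credits.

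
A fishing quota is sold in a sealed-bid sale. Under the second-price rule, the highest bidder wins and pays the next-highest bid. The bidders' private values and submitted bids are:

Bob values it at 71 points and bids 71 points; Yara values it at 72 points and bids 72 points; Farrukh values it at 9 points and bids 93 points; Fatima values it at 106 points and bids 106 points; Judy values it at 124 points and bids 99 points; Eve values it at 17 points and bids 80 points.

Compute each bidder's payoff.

Ranking the bids: Fatima 106 points, then Judy 99 points, then Farrukh 93 points, then Eve 80 points, then Yara 72 points, then Bob 71 points.
Fatima has the top bid and wins; the price is the second-highest bid, 99 points.
Fatima's payoff = 106 points − 99 points = 7 points. All other bidders lose, so their payoff is 0.

Bob 0 points, Yara 0 points, Farrukh 0 points, Fatima 7 points, Judy 0 points, Eve 0 points.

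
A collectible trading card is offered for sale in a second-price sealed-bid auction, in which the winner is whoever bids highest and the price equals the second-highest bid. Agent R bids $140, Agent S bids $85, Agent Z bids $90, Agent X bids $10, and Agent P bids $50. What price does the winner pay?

The winner pays $90.

Bids in descending order: Agent R $140 > Agent Z $90 > Agent S $85 > Agent P $50 > Agent X $10.
Agent R is the highest bidder, so Agent R wins.
Under the second-price rule, the price is the second-highest bid: $90.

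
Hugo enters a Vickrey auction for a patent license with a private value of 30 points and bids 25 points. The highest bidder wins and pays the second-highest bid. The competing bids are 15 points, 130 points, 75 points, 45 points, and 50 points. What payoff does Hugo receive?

0 points

Highest competing bid: 130 points.
Hugo's bid 25 points is not the highest, so Hugo loses, pays nothing, and earns zero payoff.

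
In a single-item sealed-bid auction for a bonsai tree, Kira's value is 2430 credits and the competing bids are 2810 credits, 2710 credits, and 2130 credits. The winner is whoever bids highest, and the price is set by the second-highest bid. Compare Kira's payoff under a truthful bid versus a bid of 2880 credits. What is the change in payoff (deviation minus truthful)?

The highest competing bid is 2810 credits.
Bidding truthfully at 2430 credits: the top bid is 2810 credits (a rival), so Kira loses. Payoff = 0 credits.
Bidding 2880 credits: Kira has the top bid, wins, and pays the second-highest bid 2810 credits. Payoff = 2430 credits − 2810 credits = -380 credits.
Change = -380 credits − 0 credits = -380 credits.
Deviating from a truthful bid can only lose payoff in a second-price auction — never gain.

-380 credits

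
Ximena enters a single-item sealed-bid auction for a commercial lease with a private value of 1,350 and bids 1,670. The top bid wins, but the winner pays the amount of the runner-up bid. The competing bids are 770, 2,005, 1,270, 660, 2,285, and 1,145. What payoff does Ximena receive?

Payoff = 0.

Highest competing bid: 2,285.
Ximena's bid 1,670 is not the highest, so Ximena loses, pays nothing, and earns zero payoff.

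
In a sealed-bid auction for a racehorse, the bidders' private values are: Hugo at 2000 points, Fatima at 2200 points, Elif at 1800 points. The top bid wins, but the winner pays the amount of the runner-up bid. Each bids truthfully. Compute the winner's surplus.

200 points

Ordered from highest: Fatima 2200 points > Hugo 2000 points > Elif 1800 points.
Fatima wins with the top bid and pays the second-highest, 2000 points.
Surplus = 2200 points − 2000 points = 200 points.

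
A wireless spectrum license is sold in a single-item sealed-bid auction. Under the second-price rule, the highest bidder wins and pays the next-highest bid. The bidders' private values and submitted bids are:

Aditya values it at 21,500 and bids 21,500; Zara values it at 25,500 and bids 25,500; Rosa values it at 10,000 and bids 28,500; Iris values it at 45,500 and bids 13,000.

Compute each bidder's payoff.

Sorted high to low: Rosa 28,500, then Zara 25,500, then Aditya 21,500, then Iris 13,000.
Rosa has the top bid and wins; the price is the second-highest bid, 25,500.
Rosa's payoff = 10,000 − 25,500 = -15,500. All other bidders lose, so their payoff is 0.

Payoffs: Aditya 0, Zara 0, Rosa -15,500, Iris 0.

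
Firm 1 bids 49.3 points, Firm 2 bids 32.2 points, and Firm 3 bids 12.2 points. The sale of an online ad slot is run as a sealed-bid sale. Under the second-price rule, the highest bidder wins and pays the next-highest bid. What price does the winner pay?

32.2 points

Ranking the bids: Firm 1 49.3 points; Firm 2 32.2 points; Firm 3 12.2 points.
Firm 1 has the highest bid, so Firm 1 wins.
The second-highest bid is 32.2 points, so that is what Firm 1 pays.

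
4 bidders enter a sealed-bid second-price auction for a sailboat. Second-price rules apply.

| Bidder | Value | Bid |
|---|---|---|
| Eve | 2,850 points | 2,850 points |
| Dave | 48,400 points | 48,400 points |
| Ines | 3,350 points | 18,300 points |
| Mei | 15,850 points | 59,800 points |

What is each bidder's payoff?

Ranking the bids: Mei 59,800 points, then Dave 48,400 points, then Ines 18,300 points, then Eve 2,850 points.
Mei has the top bid and wins; the price is the second-highest bid, 48,400 points.
Mei's payoff = 15,850 points − 48,400 points = -32,550 points. All other bidders lose, so their payoff is 0.

Eve 0 points, Dave 0 points, Ines 0 points, Mei -32,550 points.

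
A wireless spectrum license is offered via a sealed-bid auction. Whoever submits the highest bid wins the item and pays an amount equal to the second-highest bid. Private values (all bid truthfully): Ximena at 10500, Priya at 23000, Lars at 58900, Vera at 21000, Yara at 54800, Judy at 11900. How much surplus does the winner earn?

4100

Bids in descending order: Lars 58900 > Yara 54800 > Priya 23000 > Vera 21000 > Judy 11900 > Ximena 10500.
Lars wins with the top bid and pays the second-highest, 54800.
Surplus = 58900 − 54800 = 4100.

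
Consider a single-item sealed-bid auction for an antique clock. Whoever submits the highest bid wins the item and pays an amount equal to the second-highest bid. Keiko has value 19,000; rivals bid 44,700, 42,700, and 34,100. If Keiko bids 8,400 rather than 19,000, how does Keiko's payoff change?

The highest competing bid is 44,700.
Bidding truthfully at 19,000: the top bid is 44,700 (a rival), so Keiko loses. Payoff = 0.
Bidding 8,400: the top bid is 44,700 (a rival), so Keiko loses. Payoff = 0.
Change = 0 − 0 = 0.
The bid only affects whether you win, not the price — here both bids land on the same side of the top rival bid, so the deviation is payoff-neutral.

Change in payoff: 0.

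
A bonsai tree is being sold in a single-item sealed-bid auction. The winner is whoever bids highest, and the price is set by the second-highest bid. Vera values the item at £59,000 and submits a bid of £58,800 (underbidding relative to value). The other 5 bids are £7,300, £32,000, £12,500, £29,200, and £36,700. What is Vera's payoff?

£22,300

Highest competing bid: £36,700.
Vera's bid £58,800 is the highest overall, so Vera wins and pays the second-highest bid, £36,700.
Payoff = value − price = £59,000 − £36,700 = £22,300.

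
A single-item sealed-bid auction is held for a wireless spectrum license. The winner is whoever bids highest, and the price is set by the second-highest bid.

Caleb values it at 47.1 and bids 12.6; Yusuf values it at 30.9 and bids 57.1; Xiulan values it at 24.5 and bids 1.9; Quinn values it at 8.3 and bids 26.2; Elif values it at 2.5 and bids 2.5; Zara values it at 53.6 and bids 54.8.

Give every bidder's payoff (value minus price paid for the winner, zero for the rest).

Ordered from highest: Yusuf 57.1 > Zara 54.8 > Quinn 26.2 > Caleb 12.6 > Elif 2.5 > Xiulan 1.9.
Yusuf has the top bid and wins; the price is the second-highest bid, 54.8.
Yusuf's payoff = 30.9 − 54.8 = -23.9. All other bidders lose, so their payoff is 0.

Caleb 0.0, Yusuf -23.9, Xiulan 0.0, Quinn 0.0, Elif 0.0, Zara 0.0.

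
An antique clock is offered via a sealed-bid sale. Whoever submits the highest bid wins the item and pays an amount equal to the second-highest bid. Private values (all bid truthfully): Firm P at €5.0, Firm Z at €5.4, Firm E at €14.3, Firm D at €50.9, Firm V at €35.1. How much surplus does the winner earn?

Surplus = €15.8.

Ranking the bids: Firm D €50.9 > Firm V €35.1 > Firm E €14.3 > Firm Z €5.4 > Firm P €5.0.
Firm D wins with the top bid and pays the second-highest, €35.1.
Surplus = €50.9 − €35.1 = €15.8.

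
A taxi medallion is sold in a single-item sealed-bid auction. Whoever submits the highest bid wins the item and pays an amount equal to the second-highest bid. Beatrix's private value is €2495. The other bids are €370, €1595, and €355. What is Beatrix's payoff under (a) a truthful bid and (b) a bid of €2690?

Truthful: €900; alternative: €900.

The highest competing bid is €1595.
Bidding truthfully at €2495: Beatrix has the top bid, wins, and pays the second-highest bid €1595. Payoff = €2495 − €1595 = €900.
Bidding €2690: Beatrix has the top bid, wins, and pays the second-highest bid €1595. Payoff = €2495 − €1595 = €900.
The bid only affects whether you win, not the price — here both bids land on the same side of the top rival bid, so the deviation is payoff-neutral.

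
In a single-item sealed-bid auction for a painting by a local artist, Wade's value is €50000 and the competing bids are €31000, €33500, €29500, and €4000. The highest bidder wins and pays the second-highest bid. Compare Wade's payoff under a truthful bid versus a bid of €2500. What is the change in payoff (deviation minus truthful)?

Change in payoff: -€16500.

The highest competing bid is €33500.
Bidding truthfully at €50000: Wade has the top bid, wins, and pays the second-highest bid €33500. Payoff = €50000 − €33500 = €16500.
Bidding €2500: the top bid is €33500 (a rival), so Wade loses. Payoff = €0.
Change = €0 − €16500 = -€16500.
Deviating from a truthful bid can only lose payoff in a second-price auction — never gain.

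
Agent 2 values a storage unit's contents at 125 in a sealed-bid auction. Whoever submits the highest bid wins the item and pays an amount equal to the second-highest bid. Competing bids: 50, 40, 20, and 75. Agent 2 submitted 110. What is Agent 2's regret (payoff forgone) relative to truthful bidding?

The highest competing bid is 75.
Bidding truthfully at 125: Agent 2 has the top bid, wins, and pays the second-highest bid 75. Payoff = 125 − 75 = 50.
Bidding 110: Agent 2 has the top bid, wins, and pays the second-highest bid 75. Payoff = 125 − 75 = 50.
Regret = truthful payoff − actual payoff = 50 − 50 = 0.
The bid only affects whether you win, not the price — here both bids land on the same side of the top rival bid, so the deviation is payoff-neutral.

Payoff forgone: 0.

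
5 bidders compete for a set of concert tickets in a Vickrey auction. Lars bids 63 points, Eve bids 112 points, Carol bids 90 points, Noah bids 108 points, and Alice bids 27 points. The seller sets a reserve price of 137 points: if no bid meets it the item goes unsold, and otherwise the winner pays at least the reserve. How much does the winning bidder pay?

unsold

Ordered from highest: Eve 112 points, then Noah 108 points, then Carol 90 points, then Lars 63 points, then Alice 27 points.
The top bid 112 points is below the reserve 137 points, so the item goes unsold and nothing is paid.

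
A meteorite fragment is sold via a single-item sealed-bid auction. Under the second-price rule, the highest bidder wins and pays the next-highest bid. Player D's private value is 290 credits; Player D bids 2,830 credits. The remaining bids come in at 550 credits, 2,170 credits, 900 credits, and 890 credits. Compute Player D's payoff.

Highest competing bid: 2,170 credits.
Player D's bid 2,830 credits is the highest overall, so Player D wins and pays the second-highest bid, 2,170 credits.
Payoff = value − price = 290 credits − 2,170 credits = -1,880 credits.

Payoff = -1,880 credits.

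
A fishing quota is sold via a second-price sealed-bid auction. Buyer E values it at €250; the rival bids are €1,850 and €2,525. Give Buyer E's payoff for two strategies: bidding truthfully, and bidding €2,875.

(a) €0  (b) -€2,275

The highest competing bid is €2,525.
Bidding truthfully at €250: the top bid is €2,525 (a rival), so Buyer E loses. Payoff = €0.
Bidding €2,875: Buyer E has the top bid, wins, and pays the second-highest bid €2,525. Payoff = €250 − €2,525 = -€2,275.
Deviating from a truthful bid can only lose payoff in a second-price auction — never gain.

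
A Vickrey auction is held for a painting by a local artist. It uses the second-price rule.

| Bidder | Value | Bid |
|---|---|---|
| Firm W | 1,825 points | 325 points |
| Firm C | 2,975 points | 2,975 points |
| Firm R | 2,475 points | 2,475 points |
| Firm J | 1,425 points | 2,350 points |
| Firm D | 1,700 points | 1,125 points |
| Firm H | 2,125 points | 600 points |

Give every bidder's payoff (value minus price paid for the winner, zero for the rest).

Firm W 0 points, Firm C 500 points, Firm R 0 points, Firm J 0 points, Firm D 0 points, Firm H 0 points.

Bids in descending order: Firm C 2,975 points, then Firm R 2,475 points, then Firm J 2,350 points, then Firm D 1,125 points, then Firm H 600 points, then Firm W 325 points.
Firm C has the top bid and wins; the price is the second-highest bid, 2,475 points.
Firm C's payoff = 2,975 points − 2,475 points = 500 points. All other bidders lose, so their payoff is 0.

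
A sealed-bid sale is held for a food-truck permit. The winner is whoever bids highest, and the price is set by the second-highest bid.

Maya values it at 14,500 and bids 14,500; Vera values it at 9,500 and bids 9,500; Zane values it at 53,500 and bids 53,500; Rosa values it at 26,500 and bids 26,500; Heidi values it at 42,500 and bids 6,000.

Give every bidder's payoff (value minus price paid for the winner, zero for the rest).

Maya 0, Vera 0, Zane 27,000, Rosa 0, Heidi 0.

Bids in descending order: Zane 53,500 > Rosa 26,500 > Maya 14,500 > Vera 9,500 > Heidi 6,000.
Zane has the top bid and wins; the price is the second-highest bid, 26,500.
Zane's payoff = 53,500 − 26,500 = 27,000. All other bidders lose, so their payoff is 0.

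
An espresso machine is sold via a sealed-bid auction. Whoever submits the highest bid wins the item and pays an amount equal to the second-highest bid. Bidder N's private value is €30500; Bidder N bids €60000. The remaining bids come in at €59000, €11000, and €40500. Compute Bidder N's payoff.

Bidder N's payoff: -€28500.

Highest competing bid: €59000.
Bidder N's bid €60000 is the highest overall, so Bidder N wins and pays the second-highest bid, €59000.
Payoff = value − price = €30500 − €59000 = -€28500.
Overbidding won the item at a price above value — truthful bidding would have avoided this loss.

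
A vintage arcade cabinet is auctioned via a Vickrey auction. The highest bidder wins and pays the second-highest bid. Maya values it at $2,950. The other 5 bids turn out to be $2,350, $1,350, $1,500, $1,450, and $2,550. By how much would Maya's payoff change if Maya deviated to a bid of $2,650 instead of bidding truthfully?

The highest competing bid is $2,550.
Bidding truthfully at $2,950: Maya has the top bid, wins, and pays the second-highest bid $2,550. Payoff = $2,950 − $2,550 = $400.
Bidding $2,650: Maya has the top bid, wins, and pays the second-highest bid $2,550. Payoff = $2,950 − $2,550 = $400.
Change = $400 − $400 = $0.

Payoff change: $0.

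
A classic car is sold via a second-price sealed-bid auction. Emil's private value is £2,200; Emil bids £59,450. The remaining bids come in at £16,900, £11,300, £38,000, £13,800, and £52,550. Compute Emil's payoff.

Emil's payoff: -£50,350.

Highest competing bid: £52,550.
Emil's bid £59,450 is the highest overall, so Emil wins and pays the second-highest bid, £52,550.
Payoff = value − price = £2,200 − £52,550 = -£50,350.
Overbidding won the item at a price above value — truthful bidding would have avoided this loss.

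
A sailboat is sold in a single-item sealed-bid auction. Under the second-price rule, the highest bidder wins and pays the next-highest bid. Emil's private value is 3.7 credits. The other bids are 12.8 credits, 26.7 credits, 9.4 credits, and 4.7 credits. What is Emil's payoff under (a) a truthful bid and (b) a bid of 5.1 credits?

The highest competing bid is 26.7 credits.
Bidding truthfully at 3.7 credits: the top bid is 26.7 credits (a rival), so Emil loses. Payoff = 0.0 credits.
Bidding 5.1 credits: the top bid is 26.7 credits (a rival), so Emil loses. Payoff = 0.0 credits.
The bid only affects whether you win, not the price — here both bids land on the same side of the top rival bid, so the deviation is payoff-neutral.

Truthful: 0.0 credits; alternative: 0.0 credits.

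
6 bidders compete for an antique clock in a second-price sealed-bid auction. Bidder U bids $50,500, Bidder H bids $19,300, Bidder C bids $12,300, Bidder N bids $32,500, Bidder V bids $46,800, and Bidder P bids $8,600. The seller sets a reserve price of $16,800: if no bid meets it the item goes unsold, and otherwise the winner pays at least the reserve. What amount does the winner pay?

Sorted high to low: Bidder U $50,500, then Bidder V $46,800, then Bidder N $32,500, then Bidder H $19,300, then Bidder C $12,300, then Bidder P $8,600.
Bidder U has the highest bid, so Bidder U wins.
The second-highest bid is $46,800, which exceeds the reserve, so that sets the price.

The winner pays $46,800.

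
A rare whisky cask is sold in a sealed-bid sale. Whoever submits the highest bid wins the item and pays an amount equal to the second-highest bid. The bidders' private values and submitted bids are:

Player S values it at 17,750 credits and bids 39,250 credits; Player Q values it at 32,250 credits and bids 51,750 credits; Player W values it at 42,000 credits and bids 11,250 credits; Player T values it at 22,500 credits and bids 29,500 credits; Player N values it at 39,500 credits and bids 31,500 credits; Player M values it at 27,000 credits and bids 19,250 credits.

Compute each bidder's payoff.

Bids in descending order: Player Q 51,750 credits, then Player S 39,250 credits, then Player N 31,500 credits, then Player T 29,500 credits, then Player M 19,250 credits, then Player W 11,250 credits.
Player Q has the top bid and wins; the price is the second-highest bid, 39,250 credits.
Player Q's payoff = 32,250 credits − 39,250 credits = -7,000 credits. All other bidders lose, so their payoff is 0.

Player S 0 credits, Player Q -7,000 credits, Player W 0 credits, Player T 0 credits, Player N 0 credits, Player M 0 credits.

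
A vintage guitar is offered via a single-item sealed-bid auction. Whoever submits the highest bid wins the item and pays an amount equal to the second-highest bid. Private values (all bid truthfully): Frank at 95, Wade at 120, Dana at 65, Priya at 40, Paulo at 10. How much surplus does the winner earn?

Bids in descending order: Wade 120; Frank 95; Dana 65; Priya 40; Paulo 10.
Wade wins with the top bid and pays the second-highest, 95.
Surplus = 120 − 95 = 25.

Winner's surplus: 25.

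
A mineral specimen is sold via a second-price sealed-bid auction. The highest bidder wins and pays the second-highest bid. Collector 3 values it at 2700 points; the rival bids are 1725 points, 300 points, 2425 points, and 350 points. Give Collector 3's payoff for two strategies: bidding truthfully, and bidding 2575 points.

(a) 275 points  (b) 275 points

The highest competing bid is 2425 points.
Bidding truthfully at 2700 points: Collector 3 has the top bid, wins, and pays the second-highest bid 2425 points. Payoff = 2700 points − 2425 points = 275 points.
Bidding 2575 points: Collector 3 has the top bid, wins, and pays the second-highest bid 2425 points. Payoff = 2700 points − 2425 points = 275 points.
The bid only affects whether you win, not the price — here both bids land on the same side of the top rival bid, so the deviation is payoff-neutral.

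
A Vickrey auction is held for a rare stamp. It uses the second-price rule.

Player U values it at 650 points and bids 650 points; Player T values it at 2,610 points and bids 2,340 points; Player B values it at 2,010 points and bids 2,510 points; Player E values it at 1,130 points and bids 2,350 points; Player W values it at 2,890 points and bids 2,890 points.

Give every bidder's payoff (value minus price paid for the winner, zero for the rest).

Ordered from highest: Player W 2,890 points, then Player B 2,510 points, then Player E 2,350 points, then Player T 2,340 points, then Player U 650 points.
Player W has the top bid and wins; the price is the second-highest bid, 2,510 points.
Player W's payoff = 2,890 points − 2,510 points = 380 points. All other bidders lose, so their payoff is 0.

Payoffs: Player U 0 points, Player T 0 points, Player B 0 points, Player E 0 points, Player W 380 points.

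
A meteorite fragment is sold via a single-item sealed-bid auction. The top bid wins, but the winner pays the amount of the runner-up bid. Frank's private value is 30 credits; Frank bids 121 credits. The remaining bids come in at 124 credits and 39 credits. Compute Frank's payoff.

0 credits

Highest competing bid: 124 credits.
Frank's bid 121 credits is not the highest, so Frank loses, pays nothing, and earns zero payoff.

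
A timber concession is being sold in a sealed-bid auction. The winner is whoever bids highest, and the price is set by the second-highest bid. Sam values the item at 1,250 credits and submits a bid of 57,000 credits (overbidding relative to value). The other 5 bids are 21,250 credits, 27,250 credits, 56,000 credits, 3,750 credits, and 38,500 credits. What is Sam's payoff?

Sam's payoff: -54,750 credits.

Highest competing bid: 56,000 credits.
Sam's bid 57,000 credits is the highest overall, so Sam wins and pays the second-highest bid, 56,000 credits.
Payoff = value − price = 1,250 credits − 56,000 credits = -54,750 credits.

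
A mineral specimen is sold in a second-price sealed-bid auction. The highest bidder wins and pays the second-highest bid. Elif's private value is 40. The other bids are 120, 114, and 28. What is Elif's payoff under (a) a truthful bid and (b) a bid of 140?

The highest competing bid is 120.
Bidding truthfully at 40: the top bid is 120 (a rival), so Elif loses. Payoff = 0.
Bidding 140: Elif has the top bid, wins, and pays the second-highest bid 120. Payoff = 40 − 120 = -80.
Deviating from a truthful bid can only lose payoff in a second-price auction — never gain.

Truthful: 0; alternative: -80.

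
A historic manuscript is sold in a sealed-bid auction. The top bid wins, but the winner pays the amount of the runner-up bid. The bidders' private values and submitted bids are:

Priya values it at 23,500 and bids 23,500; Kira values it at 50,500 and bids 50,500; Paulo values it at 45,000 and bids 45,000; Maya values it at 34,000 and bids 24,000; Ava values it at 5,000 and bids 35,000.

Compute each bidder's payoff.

Ranking the bids: Kira 50,500 > Paulo 45,000 > Ava 35,000 > Maya 24,000 > Priya 23,500.
Kira has the top bid and wins; the price is the second-highest bid, 45,000.
Kira's payoff = 50,500 − 45,000 = 5,500. All other bidders lose, so their payoff is 0.

Payoffs: Priya 0, Kira 5,500, Paulo 0, Maya 0, Ava 0.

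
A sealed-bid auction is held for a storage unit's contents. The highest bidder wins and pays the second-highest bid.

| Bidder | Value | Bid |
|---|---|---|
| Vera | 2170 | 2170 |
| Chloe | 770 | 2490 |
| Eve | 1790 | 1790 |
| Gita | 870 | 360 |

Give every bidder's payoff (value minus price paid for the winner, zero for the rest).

Vera 0, Chloe -1400, Eve 0, Gita 0.

Sorted high to low: Chloe 2490; Vera 2170; Eve 1790; Gita 360.
Chloe has the top bid and wins; the price is the second-highest bid, 2170.
Chloe's payoff = 770 − 2170 = -1400. All other bidders lose, so their payoff is 0.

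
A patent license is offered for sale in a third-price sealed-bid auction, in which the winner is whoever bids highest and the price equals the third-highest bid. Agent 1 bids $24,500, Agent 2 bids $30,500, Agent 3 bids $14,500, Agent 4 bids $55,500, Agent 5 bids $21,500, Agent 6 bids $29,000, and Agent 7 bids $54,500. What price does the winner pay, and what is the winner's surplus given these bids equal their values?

Bids in descending order: Agent 4 $55,500 > Agent 7 $54,500 > Agent 2 $30,500 > Agent 6 $29,000 > Agent 1 $24,500 > Agent 5 $21,500 > Agent 3 $14,500.
Agent 4 is the highest bidder, so Agent 4 wins.
Under the third-price rule, the price is the third-highest bid: $30,500.
Surplus = $55,500 − $30,500 = $25,000.

The winner pays $30,500 for a surplus of $25,000.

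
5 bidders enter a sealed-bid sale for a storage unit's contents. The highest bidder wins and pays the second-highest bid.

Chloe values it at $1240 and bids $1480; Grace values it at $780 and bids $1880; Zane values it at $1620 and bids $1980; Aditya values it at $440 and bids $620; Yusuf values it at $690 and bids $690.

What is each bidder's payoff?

Chloe $0, Grace $0, Zane -$260, Aditya $0, Yusuf $0.

Sorted high to low: Zane $1980; Grace $1880; Chloe $1480; Yusuf $690; Aditya $620.
Zane has the top bid and wins; the price is the second-highest bid, $1880.
Zane's payoff = $1620 − $1880 = -$260. All other bidders lose, so their payoff is 0.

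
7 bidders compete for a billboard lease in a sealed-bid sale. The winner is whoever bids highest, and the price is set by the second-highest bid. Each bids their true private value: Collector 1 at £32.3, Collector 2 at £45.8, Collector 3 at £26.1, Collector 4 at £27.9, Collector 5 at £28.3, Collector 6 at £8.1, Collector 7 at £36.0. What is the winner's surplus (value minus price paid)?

Ordered from highest: Collector 2 £45.8 > Collector 7 £36.0 > Collector 1 £32.3 > Collector 5 £28.3 > Collector 4 £27.9 > Collector 3 £26.1 > Collector 6 £8.1.
Collector 2 wins with the top bid and pays the second-highest, £36.0.
Surplus = £45.8 − £36.0 = £9.8.

Winner's surplus: £9.8.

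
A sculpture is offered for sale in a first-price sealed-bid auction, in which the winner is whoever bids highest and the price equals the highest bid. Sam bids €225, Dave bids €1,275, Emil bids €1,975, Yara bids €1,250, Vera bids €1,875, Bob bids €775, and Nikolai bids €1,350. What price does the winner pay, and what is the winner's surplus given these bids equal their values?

Price €1,975; surplus €0.

Ordered from highest: Emil €1,975, then Vera €1,875, then Nikolai €1,350, then Dave €1,275, then Yara €1,250, then Bob €775, then Sam €225.
Emil is the highest bidder, so Emil wins.
Under the first-price rule, the price is the highest bid: €1,975.
Surplus = €1,975 − €1,975 = €0.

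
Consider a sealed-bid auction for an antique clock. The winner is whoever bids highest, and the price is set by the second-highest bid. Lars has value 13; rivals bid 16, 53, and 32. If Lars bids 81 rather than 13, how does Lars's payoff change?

Payoff change: -40.

The highest competing bid is 53.
Bidding truthfully at 13: the top bid is 53 (a rival), so Lars loses. Payoff = 0.
Bidding 81: Lars has the top bid, wins, and pays the second-highest bid 53. Payoff = 13 − 53 = -40.
Change = -40 − 0 = -40.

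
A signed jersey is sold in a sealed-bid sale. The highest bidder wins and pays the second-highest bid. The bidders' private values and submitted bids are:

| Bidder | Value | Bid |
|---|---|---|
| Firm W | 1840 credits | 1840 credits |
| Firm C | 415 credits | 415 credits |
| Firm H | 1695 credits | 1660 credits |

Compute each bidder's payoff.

Sorted high to low: Firm W 1840 credits; Firm H 1660 credits; Firm C 415 credits.
Firm W has the top bid and wins; the price is the second-highest bid, 1660 credits.
Firm W's payoff = 1840 credits − 1660 credits = 180 credits. All other bidders lose, so their payoff is 0.

Payoffs: Firm W 180 credits, Firm C 0 credits, Firm H 0 credits.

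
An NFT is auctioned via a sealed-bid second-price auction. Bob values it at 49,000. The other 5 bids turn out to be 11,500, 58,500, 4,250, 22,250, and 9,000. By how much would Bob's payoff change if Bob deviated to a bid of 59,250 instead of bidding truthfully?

The highest competing bid is 58,500.
Bidding truthfully at 49,000: the top bid is 58,500 (a rival), so Bob loses. Payoff = 0.
Bidding 59,250: Bob has the top bid, wins, and pays the second-highest bid 58,500. Payoff = 49,000 − 58,500 = -9,500.
Change = -9,500 − 0 = -9,500.
This is the dominant-strategy logic: truthful bidding weakly beats any alternative.

Change in payoff: -9,500.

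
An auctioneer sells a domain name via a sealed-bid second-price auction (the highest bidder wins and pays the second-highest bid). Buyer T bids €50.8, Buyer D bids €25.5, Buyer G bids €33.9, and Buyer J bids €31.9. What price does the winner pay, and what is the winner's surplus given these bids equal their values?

Bids in descending order: Buyer T €50.8 > Buyer G €33.9 > Buyer J €31.9 > Buyer D €25.5.
Buyer T is the highest bidder, so Buyer T wins.
Under the second-price rule, the price is the second-highest bid: €33.9.
Surplus = €50.8 − €33.9 = €16.9.

Price €33.9; surplus €16.9.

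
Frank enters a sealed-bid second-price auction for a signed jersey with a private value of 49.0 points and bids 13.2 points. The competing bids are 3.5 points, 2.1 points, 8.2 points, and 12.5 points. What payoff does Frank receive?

Payoff = 36.5 points.

Highest competing bid: 12.5 points.
Frank's bid 13.2 points is the highest overall, so Frank wins and pays the second-highest bid, 12.5 points.
Payoff = value − price = 49.0 points − 12.5 points = 36.5 points.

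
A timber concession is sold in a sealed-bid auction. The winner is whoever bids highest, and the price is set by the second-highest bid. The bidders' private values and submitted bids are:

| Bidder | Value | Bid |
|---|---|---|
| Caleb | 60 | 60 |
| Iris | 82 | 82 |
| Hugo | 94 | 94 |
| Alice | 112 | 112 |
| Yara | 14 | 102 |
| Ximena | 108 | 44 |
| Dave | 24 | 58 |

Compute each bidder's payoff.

Caleb 0, Iris 0, Hugo 0, Alice 10, Yara 0, Ximena 0, Dave 0.

Sorted high to low: Alice 112, then Yara 102, then Hugo 94, then Iris 82, then Caleb 60, then Dave 58, then Ximena 44.
Alice has the top bid and wins; the price is the second-highest bid, 102.
Alice's payoff = 112 − 102 = 10. All other bidders lose, so their payoff is 0.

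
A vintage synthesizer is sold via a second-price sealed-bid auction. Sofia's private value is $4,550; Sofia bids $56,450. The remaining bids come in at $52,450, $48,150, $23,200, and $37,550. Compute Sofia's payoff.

Payoff = -$47,900.

Highest competing bid: $52,450.
Sofia's bid $56,450 is the highest overall, so Sofia wins and pays the second-highest bid, $52,450.
Payoff = value − price = $4,550 − $52,450 = -$47,900.
Overbidding won the item at a price above value — truthful bidding would have avoided this loss.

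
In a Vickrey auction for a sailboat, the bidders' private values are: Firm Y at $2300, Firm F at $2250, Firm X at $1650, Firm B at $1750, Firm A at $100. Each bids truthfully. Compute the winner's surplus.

$50

Ordered from highest: Firm Y $2300 > Firm F $2250 > Firm B $1750 > Firm X $1650 > Firm A $100.
Firm Y wins with the top bid and pays the second-highest, $2250.
Surplus = $2300 − $2250 = $50.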